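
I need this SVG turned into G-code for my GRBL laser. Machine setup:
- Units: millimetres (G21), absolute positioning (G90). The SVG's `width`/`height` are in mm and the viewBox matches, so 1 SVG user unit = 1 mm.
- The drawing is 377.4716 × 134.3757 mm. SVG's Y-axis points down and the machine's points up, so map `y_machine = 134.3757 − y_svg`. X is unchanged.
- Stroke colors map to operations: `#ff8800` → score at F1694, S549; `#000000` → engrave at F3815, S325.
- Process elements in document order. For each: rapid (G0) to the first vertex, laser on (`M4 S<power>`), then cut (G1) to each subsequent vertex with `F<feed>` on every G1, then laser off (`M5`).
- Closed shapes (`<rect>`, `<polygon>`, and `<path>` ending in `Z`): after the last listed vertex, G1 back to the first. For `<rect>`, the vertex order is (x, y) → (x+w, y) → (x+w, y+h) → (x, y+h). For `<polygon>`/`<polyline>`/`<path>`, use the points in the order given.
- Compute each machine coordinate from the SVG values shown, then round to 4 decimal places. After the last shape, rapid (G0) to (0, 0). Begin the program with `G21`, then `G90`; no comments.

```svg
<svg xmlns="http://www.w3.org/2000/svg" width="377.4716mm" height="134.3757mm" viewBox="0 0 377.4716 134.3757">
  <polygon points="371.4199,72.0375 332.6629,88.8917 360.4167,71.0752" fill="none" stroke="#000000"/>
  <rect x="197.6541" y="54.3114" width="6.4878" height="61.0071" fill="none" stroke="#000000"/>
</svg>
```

viewBox `0 0 377.4716 134.3757` with mm width/height → 1 unit = 1 mm. Flip: y_m = 134.3757 − y_svg.

**Shape 1** — `<polygon>` closed polygon, stroke `#000000` → engrave (S325, F3815). Machine vertices: (371.4199,62.3382) → (332.6629,45.4840) → (360.4167,63.3005) → (371.4199,62.3382). Closed: final G1 returns to the first vertex.

**Shape 2** — `<rect>` rectangle, stroke `#000000` → engrave (S325, F3815). Machine vertices: (197.6541,80.0643) → (204.1419,80.0643) → (204.1419,19.0572) → (197.6541,19.0572) → (197.6541,80.0643). Closed: final G1 returns to the first vertex.

G21
G90
G0 X371.4199 Y62.3382
M4 S325
G1 X332.6629 Y45.4840 F3815
G1 X360.4167 Y63.3005 F3815
G1 X371.4199 Y62.3382 F3815
M5
G0 X197.6541 Y80.0643
M4 S325
G1 X204.1419 Y80.0643 F3815
G1 X204.1419 Y19.0572 F3815
G1 X197.6541 Y19.0572 F3815
G1 X197.6541 Y80.0643 F3815
M5
G0 X0.0000 Y0.0000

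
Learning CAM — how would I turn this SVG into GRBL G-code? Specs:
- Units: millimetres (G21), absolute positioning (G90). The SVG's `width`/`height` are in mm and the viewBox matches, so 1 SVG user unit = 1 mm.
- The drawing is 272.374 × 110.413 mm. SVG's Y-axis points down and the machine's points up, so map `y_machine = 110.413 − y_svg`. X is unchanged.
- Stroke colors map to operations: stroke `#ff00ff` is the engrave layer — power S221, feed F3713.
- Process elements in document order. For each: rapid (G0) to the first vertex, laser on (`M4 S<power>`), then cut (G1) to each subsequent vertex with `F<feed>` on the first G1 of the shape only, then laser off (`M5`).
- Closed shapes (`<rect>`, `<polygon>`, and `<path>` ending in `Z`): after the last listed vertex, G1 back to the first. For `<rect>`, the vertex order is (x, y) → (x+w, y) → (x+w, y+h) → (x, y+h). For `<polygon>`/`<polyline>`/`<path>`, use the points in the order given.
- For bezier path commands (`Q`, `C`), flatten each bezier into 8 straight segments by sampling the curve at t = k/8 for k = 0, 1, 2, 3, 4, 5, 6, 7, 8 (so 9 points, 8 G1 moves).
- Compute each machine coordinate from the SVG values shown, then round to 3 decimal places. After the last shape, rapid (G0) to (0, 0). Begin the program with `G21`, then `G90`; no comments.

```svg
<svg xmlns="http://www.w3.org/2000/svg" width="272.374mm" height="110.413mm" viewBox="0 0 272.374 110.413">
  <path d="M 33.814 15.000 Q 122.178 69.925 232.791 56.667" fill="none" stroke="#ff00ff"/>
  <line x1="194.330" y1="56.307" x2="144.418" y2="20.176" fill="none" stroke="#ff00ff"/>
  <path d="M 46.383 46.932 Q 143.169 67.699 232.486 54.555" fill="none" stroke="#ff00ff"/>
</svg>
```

G21
G90
G0 X33.814 Y95.413
M4 S221
G1 X56.253 Y82.747 F3713
G1 X79.387 Y72.212
G1 X103.216 Y63.807
G1 X127.740 Y57.534
G1 X152.960 Y53.391
G1 X178.875 Y51.378
G1 X205.485 Y51.497
G1 X232.791 Y53.746
M5
G0 X194.330 Y54.106
M4 S221
G1 X144.418 Y90.237 F3713
M5
G0 X46.383 Y63.481
M4 S221
G1 X70.463 Y58.819 F3713
G1 X94.309 Y55.217
G1 X117.922 Y52.674
G1 X141.302 Y51.192
G1 X164.448 Y50.769
G1 X187.361 Y51.405
G1 X210.040 Y53.102
G1 X232.486 Y55.858
M5
G0 X0.000 Y0.000

1 u = 1 mm; y_m = 110.413 − y.

[1] `<path>` quadratic bezier, #ff00ff→engrave S221 F3713: (33.814,95.413) → (56.253,82.747) → (79.387,72.212) → (103.216,63.807) → (127.740,57.534) → (152.960,53.391) → (178.875,51.378) → (205.485,51.497) → (232.791,53.746)

[2] `<line>` line segment, #ff00ff→engrave S221 F3713: (194.330,54.106) → (144.418,90.237)

[3] `<path>` quadratic bezier, #ff00ff→engrave S221 F3713: (46.383,63.481) → (70.463,58.819) → (94.309,55.217) → (117.922,52.674) → (141.302,51.192) → (164.448,50.769) → (187.361,51.405) → (210.040,53.102) → (232.486,55.858)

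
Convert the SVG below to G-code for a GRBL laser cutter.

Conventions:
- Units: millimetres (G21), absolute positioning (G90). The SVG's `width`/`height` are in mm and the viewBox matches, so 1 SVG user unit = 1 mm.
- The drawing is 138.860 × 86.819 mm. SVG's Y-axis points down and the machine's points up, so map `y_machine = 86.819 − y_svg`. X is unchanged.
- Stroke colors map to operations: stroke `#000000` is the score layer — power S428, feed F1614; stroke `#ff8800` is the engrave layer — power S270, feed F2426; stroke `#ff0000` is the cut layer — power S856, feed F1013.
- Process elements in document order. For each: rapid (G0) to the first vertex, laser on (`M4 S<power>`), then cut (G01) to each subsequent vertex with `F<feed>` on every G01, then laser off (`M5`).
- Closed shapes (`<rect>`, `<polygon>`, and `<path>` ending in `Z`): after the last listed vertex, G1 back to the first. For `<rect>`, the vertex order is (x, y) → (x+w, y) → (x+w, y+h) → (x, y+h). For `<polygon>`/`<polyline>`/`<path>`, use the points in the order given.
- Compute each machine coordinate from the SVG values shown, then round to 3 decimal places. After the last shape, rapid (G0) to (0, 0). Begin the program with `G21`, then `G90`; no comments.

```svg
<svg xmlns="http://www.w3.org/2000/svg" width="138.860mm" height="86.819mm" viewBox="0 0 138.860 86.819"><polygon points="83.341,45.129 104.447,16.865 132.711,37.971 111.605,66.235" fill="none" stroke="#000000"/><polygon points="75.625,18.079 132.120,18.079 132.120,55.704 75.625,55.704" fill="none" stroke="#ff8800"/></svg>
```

viewBox `0 0 138.860 86.819` with mm width/height → 1 unit = 1 mm. Flip: y_m = 86.819 − y_svg.

**Shape 1** — `<polygon>` regular polygon, stroke `#000000` → score (S428, F1614). Machine vertices: (83.341,41.690) → (104.447,69.954) → (132.711,48.848) → (111.605,20.584) → (83.341,41.690). Closed: final G1 returns to the first vertex.

**Shape 2** — `<polygon>` rectangle, stroke `#ff8800` → engrave (S270, F2426). Machine vertices: (75.625,68.740) → (132.120,68.740) → (132.120,31.115) → (75.625,31.115) → (75.625,68.740). Closed: final G1 returns to the first vertex.

G21
G90
G0 X83.341 Y41.690
M4 S428
G01 X104.447 Y69.954 F1614
G01 X132.711 Y48.848 F1614
G01 X111.605 Y20.584 F1614
G01 X83.341 Y41.690 F1614
M5
G0 X75.625 Y68.740
M4 S270
G01 X132.120 Y68.740 F2426
G01 X132.120 Y31.115 F2426
G01 X75.625 Y31.115 F2426
G01 X75.625 Y68.740 F2426
M5
G0 X0.000 Y0.000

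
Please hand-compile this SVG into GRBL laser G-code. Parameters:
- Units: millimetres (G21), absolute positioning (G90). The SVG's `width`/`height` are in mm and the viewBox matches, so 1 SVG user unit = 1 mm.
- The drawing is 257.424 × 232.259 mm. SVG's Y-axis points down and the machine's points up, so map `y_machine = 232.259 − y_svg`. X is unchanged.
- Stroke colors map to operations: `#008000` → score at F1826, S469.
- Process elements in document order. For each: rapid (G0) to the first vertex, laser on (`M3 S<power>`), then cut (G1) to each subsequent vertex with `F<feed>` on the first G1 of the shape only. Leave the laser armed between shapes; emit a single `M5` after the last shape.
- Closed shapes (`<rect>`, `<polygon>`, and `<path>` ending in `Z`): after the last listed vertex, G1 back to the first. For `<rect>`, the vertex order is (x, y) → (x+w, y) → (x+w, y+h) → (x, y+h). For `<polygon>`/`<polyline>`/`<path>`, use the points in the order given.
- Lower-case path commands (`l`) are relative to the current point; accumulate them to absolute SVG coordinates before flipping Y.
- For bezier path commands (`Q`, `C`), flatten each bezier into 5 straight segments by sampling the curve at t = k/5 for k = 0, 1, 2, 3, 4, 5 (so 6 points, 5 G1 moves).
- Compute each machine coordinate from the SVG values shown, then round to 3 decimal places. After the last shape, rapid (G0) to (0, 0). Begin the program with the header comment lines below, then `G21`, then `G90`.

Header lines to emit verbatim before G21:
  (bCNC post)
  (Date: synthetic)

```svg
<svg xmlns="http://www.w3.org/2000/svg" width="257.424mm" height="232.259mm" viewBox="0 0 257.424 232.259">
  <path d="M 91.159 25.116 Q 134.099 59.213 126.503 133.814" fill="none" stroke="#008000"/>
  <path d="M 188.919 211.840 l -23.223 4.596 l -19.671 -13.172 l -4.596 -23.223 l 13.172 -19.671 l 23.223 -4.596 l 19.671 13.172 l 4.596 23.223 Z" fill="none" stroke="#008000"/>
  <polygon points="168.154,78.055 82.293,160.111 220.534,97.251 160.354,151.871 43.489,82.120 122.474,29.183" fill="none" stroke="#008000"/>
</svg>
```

viewBox `0 0 257.424 232.259` with mm width/height → 1 unit = 1 mm. Flip: y_m = 232.259 − y_svg.

**Shape 1** — `<path>` quadratic bezier, stroke `#008000` → score (S469, F1826). Control points (SVG): P0=(91.159,25.116), P1=(134.099,59.213), P2=(126.503,133.814); sampled at t=k/5. Machine vertices: (91.159,207.143) → (106.314,191.884) → (117.425,173.385) → (124.494,151.645) → (127.520,126.665) → (126.503,98.445). Open path.

**Shape 2** — `<path>` regular polygon, stroke `#008000` → score (S469, F1826). Machine vertices: (188.919,20.419) → (165.696,15.823) → (146.025,28.995) → (141.429,52.218) → (154.601,71.889) → (177.824,76.485) → (197.495,63.313) → (202.091,40.090) → (188.919,20.419). Closed: final G1 returns to the first vertex.

**Shape 3** — `<polygon>` closed polygon, stroke `#008000` → score (S469, F1826). Machine vertices: (168.154,154.204) → (82.293,72.148) → (220.534,135.008) → (160.354,80.388) → (43.489,150.139) → (122.474,203.076) → (168.154,154.204). Closed: final G1 returns to the first vertex.

(bCNC post)
(Date: synthetic)
G21
G90
G0 X91.159 Y207.143
M3 S469
G1 X106.314 Y191.884 F1826
G1 X117.425 Y173.385
G1 X124.494 Y151.645
G1 X127.520 Y126.665
G1 X126.503 Y98.445
G0 X188.919 Y20.419
M3 S469
G1 X165.696 Y15.823 F1826
G1 X146.025 Y28.995
G1 X141.429 Y52.218
G1 X154.601 Y71.889
G1 X177.824 Y76.485
G1 X197.495 Y63.313
G1 X202.091 Y40.090
G1 X188.919 Y20.419
G0 X168.154 Y154.204
M3 S469
G1 X82.293 Y72.148 F1826
G1 X220.534 Y135.008
G1 X160.354 Y80.388
G1 X43.489 Y150.139
G1 X122.474 Y203.076
G1 X168.154 Y154.204
M5
G0 X0.000 Y0.000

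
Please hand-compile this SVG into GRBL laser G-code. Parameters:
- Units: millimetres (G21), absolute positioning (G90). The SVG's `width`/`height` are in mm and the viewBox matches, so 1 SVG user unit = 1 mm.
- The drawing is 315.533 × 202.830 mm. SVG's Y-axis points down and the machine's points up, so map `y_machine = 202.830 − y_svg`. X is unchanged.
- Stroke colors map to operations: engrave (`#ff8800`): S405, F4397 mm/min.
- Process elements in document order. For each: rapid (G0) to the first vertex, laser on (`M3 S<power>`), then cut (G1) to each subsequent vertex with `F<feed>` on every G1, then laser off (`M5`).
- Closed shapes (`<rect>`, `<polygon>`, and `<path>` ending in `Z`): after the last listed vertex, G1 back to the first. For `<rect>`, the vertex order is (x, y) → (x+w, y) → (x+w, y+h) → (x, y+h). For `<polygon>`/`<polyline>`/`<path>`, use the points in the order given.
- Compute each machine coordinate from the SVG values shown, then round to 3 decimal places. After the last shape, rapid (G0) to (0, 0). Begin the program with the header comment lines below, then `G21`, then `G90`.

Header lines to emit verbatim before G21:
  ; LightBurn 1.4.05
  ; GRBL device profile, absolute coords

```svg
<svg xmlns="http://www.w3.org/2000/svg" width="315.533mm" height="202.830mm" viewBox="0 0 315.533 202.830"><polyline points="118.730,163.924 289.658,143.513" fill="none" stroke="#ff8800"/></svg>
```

1 u = 1 mm; y_m = 202.830 − y.

[1] `<polyline>` line segment, #ff8800→engrave S405 F4397: (118.730,38.906) → (289.658,59.317)

; LightBurn 1.4.05
; GRBL device profile, absolute coords
G21
G90
G0 X118.730 Y38.906
M3 S405
G1 X289.658 Y59.317 F4397
M5
G0 X0.000 Y0.000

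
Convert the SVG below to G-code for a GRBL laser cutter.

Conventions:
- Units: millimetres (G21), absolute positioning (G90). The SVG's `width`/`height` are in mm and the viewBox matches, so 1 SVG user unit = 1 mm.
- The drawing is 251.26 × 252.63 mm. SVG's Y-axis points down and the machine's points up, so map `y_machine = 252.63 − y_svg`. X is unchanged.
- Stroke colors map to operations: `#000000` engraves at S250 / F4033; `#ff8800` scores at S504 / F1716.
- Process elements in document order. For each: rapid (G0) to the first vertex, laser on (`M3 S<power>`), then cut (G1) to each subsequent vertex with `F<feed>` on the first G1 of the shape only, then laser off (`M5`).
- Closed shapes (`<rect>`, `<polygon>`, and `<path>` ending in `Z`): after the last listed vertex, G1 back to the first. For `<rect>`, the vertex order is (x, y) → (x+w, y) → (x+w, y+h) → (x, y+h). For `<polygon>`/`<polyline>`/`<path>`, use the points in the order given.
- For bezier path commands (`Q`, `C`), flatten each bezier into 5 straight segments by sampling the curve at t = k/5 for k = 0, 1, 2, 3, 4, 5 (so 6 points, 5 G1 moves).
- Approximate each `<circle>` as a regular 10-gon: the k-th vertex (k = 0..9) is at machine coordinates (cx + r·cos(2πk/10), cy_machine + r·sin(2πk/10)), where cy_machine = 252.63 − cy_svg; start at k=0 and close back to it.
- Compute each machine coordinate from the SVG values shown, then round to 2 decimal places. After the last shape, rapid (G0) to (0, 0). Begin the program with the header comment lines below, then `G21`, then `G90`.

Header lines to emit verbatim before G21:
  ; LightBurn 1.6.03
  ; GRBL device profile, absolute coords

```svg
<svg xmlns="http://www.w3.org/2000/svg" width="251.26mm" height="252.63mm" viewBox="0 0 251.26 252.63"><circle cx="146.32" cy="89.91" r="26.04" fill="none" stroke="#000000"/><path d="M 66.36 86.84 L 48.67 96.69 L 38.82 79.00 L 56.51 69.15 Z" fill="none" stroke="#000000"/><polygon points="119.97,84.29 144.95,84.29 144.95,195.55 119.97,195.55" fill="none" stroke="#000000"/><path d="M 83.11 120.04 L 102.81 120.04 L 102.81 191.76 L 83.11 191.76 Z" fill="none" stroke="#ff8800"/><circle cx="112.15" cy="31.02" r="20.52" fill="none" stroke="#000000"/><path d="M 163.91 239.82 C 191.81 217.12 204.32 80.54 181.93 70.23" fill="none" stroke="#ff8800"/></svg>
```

; LightBurn 1.6.03
; GRBL device profile, absolute coords
G21
G90
G0 X172.36 Y162.72
M3 S250
G1 X167.39 Y178.03 F4033
G1 X154.37 Y187.49
G1 X138.27 Y187.49
G1 X125.25 Y178.03
G1 X120.28 Y162.72
G1 X125.25 Y147.41
G1 X138.27 Y137.95
G1 X154.37 Y137.95
G1 X167.39 Y147.41
G1 X172.36 Y162.72
M5
G0 X66.36 Y165.79
M3 S250
G1 X48.67 Y155.94 F4033
G1 X38.82 Y173.63
G1 X56.51 Y183.48
G1 X66.36 Y165.79
M5
G0 X119.97 Y168.34
M3 S250
G1 X144.95 Y168.34 F4033
G1 X144.95 Y57.08
G1 X119.97 Y57.08
G1 X119.97 Y168.34
M5
G0 X83.11 Y132.59
M3 S504
G1 X102.81 Y132.59 F1716
G1 X102.81 Y60.87
G1 X83.11 Y60.87
G1 X83.11 Y132.59
M5
G0 X132.67 Y221.61
M3 S250
G1 X128.75 Y233.67 F4033
G1 X118.49 Y241.13
G1 X105.81 Y241.13
G1 X95.55 Y233.67
G1 X91.63 Y221.61
G1 X95.55 Y209.55
G1 X105.81 Y202.09
G1 X118.49 Y202.09
G1 X128.75 Y209.55
G1 X132.67 Y221.61
M5
G0 X163.91 Y12.81
M3 S504
G1 X178.65 Y38.17 F1716
G1 X188.75 Y79.34
G1 X193.29 Y124.79
G1 X191.33 Y162.98
G1 X181.93 Y182.40
M5
G0 X0.00 Y0.00

1 u = 1 mm; y_m = 252.63 − y.

[1] `<circle>` circle, #000000→engrave S250 F4033: (172.36,162.72) → (167.39,178.03) → (154.37,187.49) → (138.27,187.49) → (125.25,178.03) → (120.28,162.72) → (125.25,147.41) → (138.27,137.95) → (154.37,137.95) → (167.39,147.41) → (172.36,162.72) (closed)

[2] `<path>` regular polygon, #000000→engrave S250 F4033: (66.36,165.79) → (48.67,155.94) → (38.82,173.63) → (56.51,183.48) → (66.36,165.79) (closed)

[3] `<polygon>` rectangle, #000000→engrave S250 F4033: (119.97,168.34) → (144.95,168.34) → (144.95,57.08) → (119.97,57.08) → (119.97,168.34) (closed)

[4] `<path>` rectangle, #ff8800→score S504 F1716: (83.11,132.59) → (102.81,132.59) → (102.81,60.87) → (83.11,60.87) → (83.11,132.59) (closed)

[5] `<circle>` circle, #000000→engrave S250 F4033: (132.67,221.61) → (128.75,233.67) → (118.49,241.13) → (105.81,241.13) → (95.55,233.67) → (91.63,221.61) → (95.55,209.55) → (105.81,202.09) → (118.49,202.09) → (128.75,209.55) → (132.67,221.61) (closed)

[6] `<path>` cubic bezier, #ff8800→score S504 F1716: (163.91,12.81) → (178.65,38.17) → (188.75,79.34) → (193.29,124.79) → (191.33,162.98) → (181.93,182.40)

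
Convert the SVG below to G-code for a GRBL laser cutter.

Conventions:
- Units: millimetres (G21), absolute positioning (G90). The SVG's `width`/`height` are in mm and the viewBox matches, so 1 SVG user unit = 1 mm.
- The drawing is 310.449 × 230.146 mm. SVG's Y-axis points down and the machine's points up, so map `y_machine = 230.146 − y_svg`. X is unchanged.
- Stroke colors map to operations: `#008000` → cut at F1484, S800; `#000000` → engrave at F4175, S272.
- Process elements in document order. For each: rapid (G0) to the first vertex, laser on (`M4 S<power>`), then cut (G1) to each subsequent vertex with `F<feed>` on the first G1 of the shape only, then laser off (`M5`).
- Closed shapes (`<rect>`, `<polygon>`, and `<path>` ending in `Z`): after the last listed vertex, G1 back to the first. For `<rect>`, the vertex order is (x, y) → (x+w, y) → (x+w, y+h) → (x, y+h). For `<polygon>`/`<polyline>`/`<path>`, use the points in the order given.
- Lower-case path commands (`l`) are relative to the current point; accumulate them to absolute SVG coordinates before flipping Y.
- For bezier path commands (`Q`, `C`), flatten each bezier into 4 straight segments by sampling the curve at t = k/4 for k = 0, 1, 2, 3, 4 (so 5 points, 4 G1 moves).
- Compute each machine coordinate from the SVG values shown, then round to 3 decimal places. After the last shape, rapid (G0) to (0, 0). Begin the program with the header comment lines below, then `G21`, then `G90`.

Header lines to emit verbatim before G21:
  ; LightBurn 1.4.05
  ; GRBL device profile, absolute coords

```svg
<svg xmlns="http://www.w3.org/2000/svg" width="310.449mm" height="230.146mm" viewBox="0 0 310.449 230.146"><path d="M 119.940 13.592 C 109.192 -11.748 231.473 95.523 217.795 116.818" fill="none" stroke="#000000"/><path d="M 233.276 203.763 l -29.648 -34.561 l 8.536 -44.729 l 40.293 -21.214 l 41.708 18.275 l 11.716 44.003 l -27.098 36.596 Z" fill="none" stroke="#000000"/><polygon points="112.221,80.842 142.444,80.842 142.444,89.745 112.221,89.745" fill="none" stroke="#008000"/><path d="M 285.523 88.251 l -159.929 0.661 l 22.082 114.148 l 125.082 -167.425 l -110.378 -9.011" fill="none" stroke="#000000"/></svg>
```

; LightBurn 1.4.05
; GRBL device profile, absolute coords
G21
G90
G0 X119.940 Y216.554
M4 S272
G1 X132.619 Y214.110 F4175
G1 X169.966 Y182.429
G1 X206.764 Y142.004
G1 X217.795 Y113.328
M5
G0 X233.276 Y26.383
M4 S272
G1 X203.628 Y60.944 F4175
G1 X212.164 Y105.673
G1 X252.457 Y126.887
G1 X294.165 Y108.612
G1 X305.881 Y64.609
G1 X278.783 Y28.013
G1 X233.276 Y26.383
M5
G0 X112.221 Y149.304
M4 S800
G1 X142.444 Y149.304 F1484
G1 X142.444 Y140.401
G1 X112.221 Y140.401
G1 X112.221 Y149.304
M5
G0 X285.523 Y141.895
M4 S272
G1 X125.594 Y141.234 F4175
G1 X147.676 Y27.086
G1 X272.758 Y194.511
G1 X162.380 Y203.522
M5
G0 X0.000 Y0.000

1 u = 1 mm; y_m = 230.146 − y.

[1] `<path>` cubic bezier, #000000→engrave S272 F4175: (119.940,216.554) → (132.619,214.110) → (169.966,182.429) → (206.764,142.004) → (217.795,113.328)

[2] `<path>` regular polygon, #000000→engrave S272 F4175: (233.276,26.383) → (203.628,60.944) → (212.164,105.673) → (252.457,126.887) → (294.165,108.612) → (305.881,64.609) → (278.783,28.013) → (233.276,26.383) (closed)

[3] `<polygon>` rectangle, #008000→cut S800 F1484: (112.221,149.304) → (142.444,149.304) → (142.444,140.401) → (112.221,140.401) → (112.221,149.304) (closed)

[4] `<path>` open polyline, #000000→engrave S272 F4175: (285.523,141.895) → (125.594,141.234) → (147.676,27.086) → (272.758,194.511) → (162.380,203.522)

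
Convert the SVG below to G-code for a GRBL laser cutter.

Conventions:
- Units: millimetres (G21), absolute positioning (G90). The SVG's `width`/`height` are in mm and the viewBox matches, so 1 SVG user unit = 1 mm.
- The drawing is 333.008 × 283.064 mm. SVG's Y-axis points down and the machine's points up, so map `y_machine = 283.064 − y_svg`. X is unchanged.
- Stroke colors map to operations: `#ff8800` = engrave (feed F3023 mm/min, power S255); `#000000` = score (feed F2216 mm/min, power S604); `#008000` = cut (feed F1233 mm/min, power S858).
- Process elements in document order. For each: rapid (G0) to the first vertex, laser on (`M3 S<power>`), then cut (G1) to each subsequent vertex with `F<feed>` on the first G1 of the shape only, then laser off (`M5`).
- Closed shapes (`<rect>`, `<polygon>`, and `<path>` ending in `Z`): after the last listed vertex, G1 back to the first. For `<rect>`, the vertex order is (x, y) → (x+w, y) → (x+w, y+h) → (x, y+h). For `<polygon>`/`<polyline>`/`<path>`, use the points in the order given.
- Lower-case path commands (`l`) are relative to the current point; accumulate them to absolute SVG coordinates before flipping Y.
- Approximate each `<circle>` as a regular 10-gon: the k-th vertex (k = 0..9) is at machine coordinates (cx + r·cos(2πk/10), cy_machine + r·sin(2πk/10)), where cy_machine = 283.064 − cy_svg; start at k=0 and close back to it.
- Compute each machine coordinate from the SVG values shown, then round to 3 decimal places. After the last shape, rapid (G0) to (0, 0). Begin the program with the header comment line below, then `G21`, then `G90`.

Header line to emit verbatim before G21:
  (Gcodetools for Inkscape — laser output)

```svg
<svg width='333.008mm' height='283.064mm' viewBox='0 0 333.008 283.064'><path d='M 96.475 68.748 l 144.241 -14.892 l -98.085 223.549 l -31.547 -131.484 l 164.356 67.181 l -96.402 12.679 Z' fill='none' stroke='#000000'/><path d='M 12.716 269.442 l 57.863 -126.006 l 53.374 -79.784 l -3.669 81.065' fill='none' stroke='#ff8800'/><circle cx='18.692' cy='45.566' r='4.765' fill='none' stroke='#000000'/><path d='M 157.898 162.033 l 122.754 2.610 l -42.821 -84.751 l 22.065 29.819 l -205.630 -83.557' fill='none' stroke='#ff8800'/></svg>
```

viewBox `0 0 333.008 283.064` with mm width/height → 1 unit = 1 mm. Flip: y_m = 283.064 − y_svg.

**Shape 1** — `<path>` closed polygon, stroke `#000000` → score (S604, F2216). Machine vertices: (96.475,214.316) → (240.716,229.208) → (142.631,5.659) → (111.084,137.143) → (275.440,69.962) → (179.038,57.283) → (96.475,214.316). Closed: final G1 returns to the first vertex.

**Shape 2** — `<path>` open polyline, stroke `#ff8800` → engrave (S255, F3023). Machine vertices: (12.716,13.622) → (70.579,139.628) → (123.953,219.412) → (120.284,138.347). Open path.

**Shape 3** — `<circle>` circle, stroke `#000000` → score (S604, F2216). Machine vertices: (23.457,237.498) → (22.547,240.299) → (20.164,242.030) → (17.220,242.030) → (14.837,240.299) → (13.927,237.498) → (14.837,234.697) → (17.220,232.966) → (20.164,232.966) → (22.547,234.697) → (23.457,237.498). Closed: final G1 returns to the first vertex.

**Shape 4** — `<path>` open polyline, stroke `#ff8800` → engrave (S255, F3023). Machine vertices: (157.898,121.031) → (280.652,118.421) → (237.831,203.172) → (259.896,173.353) → (54.266,256.910). Open path.

(Gcodetools for Inkscape — laser output)
G21
G90
G0 X96.475 Y214.316
M3 S604
G1 X240.716 Y229.208 F2216
G1 X142.631 Y5.659
G1 X111.084 Y137.143
G1 X275.440 Y69.962
G1 X179.038 Y57.283
G1 X96.475 Y214.316
M5
G0 X12.716 Y13.622
M3 S255
G1 X70.579 Y139.628 F3023
G1 X123.953 Y219.412
G1 X120.284 Y138.347
M5
G0 X23.457 Y237.498
M3 S604
G1 X22.547 Y240.299 F2216
G1 X20.164 Y242.030
G1 X17.220 Y242.030
G1 X14.837 Y240.299
G1 X13.927 Y237.498
G1 X14.837 Y234.697
G1 X17.220 Y232.966
G1 X20.164 Y232.966
G1 X22.547 Y234.697
G1 X23.457 Y237.498
M5
G0 X157.898 Y121.031
M3 S255
G1 X280.652 Y118.421 F3023
G1 X237.831 Y203.172
G1 X259.896 Y173.353
G1 X54.266 Y256.910
M5
G0 X0.000 Y0.000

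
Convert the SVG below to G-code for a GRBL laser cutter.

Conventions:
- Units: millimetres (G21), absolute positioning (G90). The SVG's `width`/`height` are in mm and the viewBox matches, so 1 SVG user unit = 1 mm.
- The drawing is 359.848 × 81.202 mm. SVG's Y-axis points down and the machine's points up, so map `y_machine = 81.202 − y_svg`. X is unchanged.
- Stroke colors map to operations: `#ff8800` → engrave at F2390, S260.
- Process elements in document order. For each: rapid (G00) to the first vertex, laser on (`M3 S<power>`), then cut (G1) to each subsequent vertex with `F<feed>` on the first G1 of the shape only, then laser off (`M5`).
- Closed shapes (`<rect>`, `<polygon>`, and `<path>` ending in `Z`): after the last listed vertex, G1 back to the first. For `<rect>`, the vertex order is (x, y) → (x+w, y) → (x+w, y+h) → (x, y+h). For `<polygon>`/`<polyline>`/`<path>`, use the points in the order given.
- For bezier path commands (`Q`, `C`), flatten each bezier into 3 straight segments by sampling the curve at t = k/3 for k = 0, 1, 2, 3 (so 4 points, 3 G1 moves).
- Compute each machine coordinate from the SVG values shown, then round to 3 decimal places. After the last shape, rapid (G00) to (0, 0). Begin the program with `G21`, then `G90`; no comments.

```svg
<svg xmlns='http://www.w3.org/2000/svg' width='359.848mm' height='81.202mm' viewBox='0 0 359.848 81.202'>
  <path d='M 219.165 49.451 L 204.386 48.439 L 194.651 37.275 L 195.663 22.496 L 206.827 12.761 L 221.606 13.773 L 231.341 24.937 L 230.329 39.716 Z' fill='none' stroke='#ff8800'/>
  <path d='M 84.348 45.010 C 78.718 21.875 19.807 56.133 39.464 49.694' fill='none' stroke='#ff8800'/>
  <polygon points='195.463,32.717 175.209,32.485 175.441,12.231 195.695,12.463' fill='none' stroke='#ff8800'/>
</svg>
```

Since the viewBox matches the mm dimensions, user units are millimetres directly. The only transform is the Y-flip y_m = 81.202 − y_svg.

Shape 1 is a regular polygon drawn with `<path>`. Its stroke #ff8800 means engrave at S260, F2390. After flipping Y the toolpath is (219.165,31.751) → (204.386,32.763) → (194.651,43.927) → (195.663,58.706) → (206.827,68.441) → (221.606,67.429) → (231.341,56.265) → (230.329,41.486) → (219.165,31.751), returning to the start.

Shape 2 is a cubic bezier drawn with `<path>`. Its stroke #ff8800 means engrave at S260, F2390. After flipping Y the toolpath is (84.348,36.192) → (65.841,43.829) → (41.113,35.002) → (39.464,31.508).

Shape 3 is a regular polygon drawn with `<polygon>`. Its stroke #ff8800 means engrave at S260, F2390. After flipping Y the toolpath is (195.463,48.485) → (175.209,48.717) → (175.441,68.971) → (195.695,68.739) → (195.463,48.485), returning to the start.

G21
G90
G00 X219.165 Y31.751
M3 S260
G1 X204.386 Y32.763 F2390
G1 X194.651 Y43.927
G1 X195.663 Y58.706
G1 X206.827 Y68.441
G1 X221.606 Y67.429
G1 X231.341 Y56.265
G1 X230.329 Y41.486
G1 X219.165 Y31.751
M5
G00 X84.348 Y36.192
M3 S260
G1 X65.841 Y43.829 F2390
G1 X41.113 Y35.002
G1 X39.464 Y31.508
M5
G00 X195.463 Y48.485
M3 S260
G1 X175.209 Y48.717 F2390
G1 X175.441 Y68.971
G1 X195.695 Y68.739
G1 X195.463 Y48.485
M5
G00 X0.000 Y0.000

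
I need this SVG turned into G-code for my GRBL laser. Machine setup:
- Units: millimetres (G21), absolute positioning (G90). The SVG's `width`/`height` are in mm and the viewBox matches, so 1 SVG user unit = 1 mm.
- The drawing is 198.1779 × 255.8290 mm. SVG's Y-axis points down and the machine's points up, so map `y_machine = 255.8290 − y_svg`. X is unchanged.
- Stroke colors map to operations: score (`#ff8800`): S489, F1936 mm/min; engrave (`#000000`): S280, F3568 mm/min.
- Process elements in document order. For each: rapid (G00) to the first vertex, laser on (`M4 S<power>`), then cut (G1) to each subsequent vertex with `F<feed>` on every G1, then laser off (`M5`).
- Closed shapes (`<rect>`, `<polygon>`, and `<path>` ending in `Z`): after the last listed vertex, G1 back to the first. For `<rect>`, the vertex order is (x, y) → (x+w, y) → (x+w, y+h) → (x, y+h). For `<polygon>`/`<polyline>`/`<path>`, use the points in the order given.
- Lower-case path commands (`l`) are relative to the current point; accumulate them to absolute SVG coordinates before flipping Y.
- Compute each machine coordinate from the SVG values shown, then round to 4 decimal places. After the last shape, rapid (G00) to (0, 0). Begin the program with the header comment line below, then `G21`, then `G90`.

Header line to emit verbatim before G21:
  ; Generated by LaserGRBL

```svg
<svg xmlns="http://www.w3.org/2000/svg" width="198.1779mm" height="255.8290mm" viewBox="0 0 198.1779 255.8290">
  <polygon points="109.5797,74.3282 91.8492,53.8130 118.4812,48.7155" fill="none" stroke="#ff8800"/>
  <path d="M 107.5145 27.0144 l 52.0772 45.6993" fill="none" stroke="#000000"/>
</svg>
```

Since the viewBox matches the mm dimensions, user units are millimetres directly. The only transform is the Y-flip y_m = 255.8290 − y_svg.

Shape 1 is a regular polygon drawn with `<polygon>`. Its stroke #ff8800 means score at S489, F1936. After flipping Y the toolpath is (109.5797,181.5008) → (91.8492,202.0160) → (118.4812,207.1135) → (109.5797,181.5008), returning to the start.

Shape 2 is a line segment drawn with `<path>`. Its stroke #000000 means engrave at S280, F3568. After flipping Y the toolpath is (107.5145,228.8146) → (159.5917,183.1153).

; Generated by LaserGRBL
G21
G90
G00 X109.5797 Y181.5008
M4 S489
G1 X91.8492 Y202.0160 F1936
G1 X118.4812 Y207.1135 F1936
G1 X109.5797 Y181.5008 F1936
M5
G00 X107.5145 Y228.8146
M4 S280
G1 X159.5917 Y183.1153 F3568
M5
G00 X0.0000 Y0.0000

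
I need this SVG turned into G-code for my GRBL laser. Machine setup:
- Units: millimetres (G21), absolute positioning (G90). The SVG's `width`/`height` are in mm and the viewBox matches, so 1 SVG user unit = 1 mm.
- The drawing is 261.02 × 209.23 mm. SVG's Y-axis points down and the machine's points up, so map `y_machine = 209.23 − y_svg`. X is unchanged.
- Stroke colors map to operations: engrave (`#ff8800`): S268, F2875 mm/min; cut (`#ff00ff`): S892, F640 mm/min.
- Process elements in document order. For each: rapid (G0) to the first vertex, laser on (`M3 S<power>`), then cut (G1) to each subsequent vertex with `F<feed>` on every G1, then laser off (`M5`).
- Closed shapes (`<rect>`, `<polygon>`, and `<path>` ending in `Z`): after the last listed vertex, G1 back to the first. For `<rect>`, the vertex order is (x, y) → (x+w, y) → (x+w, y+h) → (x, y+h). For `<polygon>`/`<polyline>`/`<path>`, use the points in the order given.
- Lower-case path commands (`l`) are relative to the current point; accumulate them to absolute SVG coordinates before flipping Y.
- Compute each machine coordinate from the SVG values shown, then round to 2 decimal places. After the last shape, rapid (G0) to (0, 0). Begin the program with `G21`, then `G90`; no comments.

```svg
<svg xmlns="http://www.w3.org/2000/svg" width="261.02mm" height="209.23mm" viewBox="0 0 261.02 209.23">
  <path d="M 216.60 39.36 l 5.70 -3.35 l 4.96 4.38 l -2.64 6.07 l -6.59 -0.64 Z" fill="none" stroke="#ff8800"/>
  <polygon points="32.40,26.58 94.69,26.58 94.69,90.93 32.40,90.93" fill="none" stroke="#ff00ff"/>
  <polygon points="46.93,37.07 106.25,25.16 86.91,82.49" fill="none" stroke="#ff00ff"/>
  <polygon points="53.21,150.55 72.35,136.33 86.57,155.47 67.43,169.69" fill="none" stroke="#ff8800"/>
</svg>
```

G21
G90
G0 X216.60 Y169.87
M3 S268
G1 X222.30 Y173.22 F2875
G1 X227.26 Y168.84 F2875
G1 X224.62 Y162.77 F2875
G1 X218.03 Y163.41 F2875
G1 X216.60 Y169.87 F2875
M5
G0 X32.40 Y182.65
M3 S892
G1 X94.69 Y182.65 F640
G1 X94.69 Y118.30 F640
G1 X32.40 Y118.30 F640
G1 X32.40 Y182.65 F640
M5
G0 X46.93 Y172.16
M3 S892
G1 X106.25 Y184.07 F640
G1 X86.91 Y126.74 F640
G1 X46.93 Y172.16 F640
M5
G0 X53.21 Y58.68
M3 S268
G1 X72.35 Y72.90 F2875
G1 X86.57 Y53.76 F2875
G1 X67.43 Y39.54 F2875
G1 X53.21 Y58.68 F2875
M5
G0 X0.00 Y0.00

viewBox `0 0 261.02 209.23` with mm width/height → 1 unit = 1 mm. Flip: y_m = 209.23 − y_svg.

**Shape 1** — `<path>` regular polygon, stroke `#ff8800` → engrave (S268, F2875). Machine vertices: (216.60,169.87) → (222.30,173.22) → (227.26,168.84) → (224.62,162.77) → (218.03,163.41) → (216.60,169.87). Closed: final G1 returns to the first vertex.

**Shape 2** — `<polygon>` rectangle, stroke `#ff00ff` → cut (S892, F640). Machine vertices: (32.40,182.65) → (94.69,182.65) → (94.69,118.30) → (32.40,118.30) → (32.40,182.65). Closed: final G1 returns to the first vertex.

**Shape 3** — `<polygon>` regular polygon, stroke `#ff00ff` → cut (S892, F640). Machine vertices: (46.93,172.16) → (106.25,184.07) → (86.91,126.74) → (46.93,172.16). Closed: final G1 returns to the first vertex.

**Shape 4** — `<polygon>` regular polygon, stroke `#ff8800` → engrave (S268, F2875). Machine vertices: (53.21,58.68) → (72.35,72.90) → (86.57,53.76) → (67.43,39.54) → (53.21,58.68). Closed: final G1 returns to the first vertex.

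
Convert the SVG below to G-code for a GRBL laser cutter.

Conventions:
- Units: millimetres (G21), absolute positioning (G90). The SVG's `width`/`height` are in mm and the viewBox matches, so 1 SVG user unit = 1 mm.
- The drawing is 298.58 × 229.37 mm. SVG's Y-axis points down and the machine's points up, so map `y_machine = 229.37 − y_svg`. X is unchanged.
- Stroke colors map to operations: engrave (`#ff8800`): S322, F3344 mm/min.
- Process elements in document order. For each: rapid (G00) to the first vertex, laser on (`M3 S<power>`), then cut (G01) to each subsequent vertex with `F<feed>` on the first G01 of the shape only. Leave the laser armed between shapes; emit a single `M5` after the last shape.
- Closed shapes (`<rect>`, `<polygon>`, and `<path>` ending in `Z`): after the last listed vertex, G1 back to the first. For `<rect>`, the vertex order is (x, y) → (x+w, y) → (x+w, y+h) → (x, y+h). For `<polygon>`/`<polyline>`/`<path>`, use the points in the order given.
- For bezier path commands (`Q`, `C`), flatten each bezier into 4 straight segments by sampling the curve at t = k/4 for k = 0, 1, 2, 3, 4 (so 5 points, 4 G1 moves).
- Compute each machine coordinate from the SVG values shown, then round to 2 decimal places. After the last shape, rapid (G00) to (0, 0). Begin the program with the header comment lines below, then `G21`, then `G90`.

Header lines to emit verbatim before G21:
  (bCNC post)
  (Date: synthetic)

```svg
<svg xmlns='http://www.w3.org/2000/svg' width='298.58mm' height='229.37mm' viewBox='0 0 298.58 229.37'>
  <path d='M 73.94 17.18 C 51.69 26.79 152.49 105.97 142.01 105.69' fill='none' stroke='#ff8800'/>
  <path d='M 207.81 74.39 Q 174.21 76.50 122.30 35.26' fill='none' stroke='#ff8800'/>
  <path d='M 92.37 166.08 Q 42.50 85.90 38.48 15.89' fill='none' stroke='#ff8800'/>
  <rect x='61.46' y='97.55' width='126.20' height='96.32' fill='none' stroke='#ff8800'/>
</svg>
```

1 u = 1 mm; y_m = 229.37 − y.

[1] `<path>` cubic bezier, #ff8800→engrave S322 F3344: (73.94,212.19) → (76.66,194.27) → (103.56,164.23) → (132.67,136.04) → (142.01,123.68)

[2] `<path>` quadratic bezier, #ff8800→engrave S322 F3344: (207.81,154.98) → (189.87,156.63) → (169.63,163.71) → (147.11,176.20) → (122.30,194.11)

[3] `<path>` quadratic bezier, #ff8800→engrave S322 F3344: (92.37,63.29) → (70.30,102.74) → (53.96,140.93) → (43.36,177.84) → (38.48,213.48)

[4] `<rect>` rectangle, #ff8800→engrave S322 F3344: (61.46,131.82) → (187.66,131.82) → (187.66,35.50) → (61.46,35.50) → (61.46,131.82) (closed)

(bCNC post)
(Date: synthetic)
G21
G90
G00 X73.94 Y212.19
M3 S322
G01 X76.66 Y194.27 F3344
G01 X103.56 Y164.23
G01 X132.67 Y136.04
G01 X142.01 Y123.68
G00 X207.81 Y154.98
M3 S322
G01 X189.87 Y156.63 F3344
G01 X169.63 Y163.71
G01 X147.11 Y176.20
G01 X122.30 Y194.11
G00 X92.37 Y63.29
M3 S322
G01 X70.30 Y102.74 F3344
G01 X53.96 Y140.93
G01 X43.36 Y177.84
G01 X38.48 Y213.48
G00 X61.46 Y131.82
M3 S322
G01 X187.66 Y131.82 F3344
G01 X187.66 Y35.50
G01 X61.46 Y35.50
G01 X61.46 Y131.82
M5
G00 X0.00 Y0.00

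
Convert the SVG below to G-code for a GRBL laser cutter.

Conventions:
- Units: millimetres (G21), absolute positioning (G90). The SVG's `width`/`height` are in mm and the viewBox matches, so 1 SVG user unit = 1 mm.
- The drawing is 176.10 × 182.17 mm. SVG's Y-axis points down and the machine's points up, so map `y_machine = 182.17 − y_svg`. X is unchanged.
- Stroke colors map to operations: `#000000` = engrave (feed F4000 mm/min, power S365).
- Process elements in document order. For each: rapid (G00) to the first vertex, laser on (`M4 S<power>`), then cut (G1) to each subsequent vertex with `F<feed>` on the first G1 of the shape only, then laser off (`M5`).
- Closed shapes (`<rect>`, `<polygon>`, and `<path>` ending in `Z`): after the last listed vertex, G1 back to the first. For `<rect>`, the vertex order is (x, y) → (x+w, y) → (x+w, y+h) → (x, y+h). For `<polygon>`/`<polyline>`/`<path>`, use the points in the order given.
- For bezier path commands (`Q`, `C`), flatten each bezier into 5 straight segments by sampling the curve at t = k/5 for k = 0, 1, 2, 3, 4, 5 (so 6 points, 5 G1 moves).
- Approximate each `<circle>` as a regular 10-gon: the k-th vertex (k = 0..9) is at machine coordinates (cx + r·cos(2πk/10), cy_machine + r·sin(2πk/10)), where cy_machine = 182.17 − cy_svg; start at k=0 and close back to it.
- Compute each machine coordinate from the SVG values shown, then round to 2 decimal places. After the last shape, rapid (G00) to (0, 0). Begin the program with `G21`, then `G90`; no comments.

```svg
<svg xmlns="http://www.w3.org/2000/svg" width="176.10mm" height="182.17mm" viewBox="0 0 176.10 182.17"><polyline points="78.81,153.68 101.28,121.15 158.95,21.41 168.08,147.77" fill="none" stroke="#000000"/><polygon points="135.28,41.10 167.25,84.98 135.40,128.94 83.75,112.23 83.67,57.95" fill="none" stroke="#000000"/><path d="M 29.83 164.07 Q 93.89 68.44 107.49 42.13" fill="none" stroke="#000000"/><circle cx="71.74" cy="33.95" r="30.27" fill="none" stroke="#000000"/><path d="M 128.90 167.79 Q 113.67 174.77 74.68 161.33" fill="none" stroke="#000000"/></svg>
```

Since the viewBox matches the mm dimensions, user units are millimetres directly. The only transform is the Y-flip y_m = 182.17 − y_svg.

Shape 1 is a open polyline drawn with `<polyline>`. Its stroke #000000 means engrave at S365, F4000. After flipping Y the toolpath is (78.81,28.49) → (101.28,61.02) → (158.95,160.76) → (168.08,34.40).

Shape 2 is a regular polygon drawn with `<polygon>`. Its stroke #000000 means engrave at S365, F4000. After flipping Y the toolpath is (135.28,141.07) → (167.25,97.19) → (135.40,53.23) → (83.75,69.94) → (83.67,124.22) → (135.28,141.07), returning to the start.

Shape 3 is a quadratic bezier drawn with `<path>`. Its stroke #000000 means engrave at S365, F4000. After flipping Y the toolpath is (29.83,18.10) → (53.44,53.58) → (73.00,83.51) → (88.54,107.90) → (100.03,126.74) → (107.49,140.04).

Shape 4 is a circle drawn with `<circle>`. Its stroke #000000 means engrave at S365, F4000. After flipping Y the toolpath is (102.01,148.22) → (96.23,166.01) → (81.09,177.01) → (62.39,177.01) → (47.25,166.01) → (41.47,148.22) → (47.25,130.43) → (62.39,119.43) → (81.09,119.43) → (96.23,130.43) → (102.01,148.22), returning to the start.

Shape 5 is a quadratic bezier drawn with `<path>`. Its stroke #000000 means engrave at S365, F4000. After flipping Y the toolpath is (128.90,14.38) → (121.86,12.40) → (112.91,12.06) → (102.07,13.36) → (89.33,16.28) → (74.68,20.84).

G21
G90
G00 X78.81 Y28.49
M4 S365
G1 X101.28 Y61.02 F4000
G1 X158.95 Y160.76
G1 X168.08 Y34.40
M5
G00 X135.28 Y141.07
M4 S365
G1 X167.25 Y97.19 F4000
G1 X135.40 Y53.23
G1 X83.75 Y69.94
G1 X83.67 Y124.22
G1 X135.28 Y141.07
M5
G00 X29.83 Y18.10
M4 S365
G1 X53.44 Y53.58 F4000
G1 X73.00 Y83.51
G1 X88.54 Y107.90
G1 X100.03 Y126.74
G1 X107.49 Y140.04
M5
G00 X102.01 Y148.22
M4 S365
G1 X96.23 Y166.01 F4000
G1 X81.09 Y177.01
G1 X62.39 Y177.01
G1 X47.25 Y166.01
G1 X41.47 Y148.22
G1 X47.25 Y130.43
G1 X62.39 Y119.43
G1 X81.09 Y119.43
G1 X96.23 Y130.43
G1 X102.01 Y148.22
M5
G00 X128.90 Y14.38
M4 S365
G1 X121.86 Y12.40 F4000
G1 X112.91 Y12.06
G1 X102.07 Y13.36
G1 X89.33 Y16.28
G1 X74.68 Y20.84
M5
G00 X0.00 Y0.00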